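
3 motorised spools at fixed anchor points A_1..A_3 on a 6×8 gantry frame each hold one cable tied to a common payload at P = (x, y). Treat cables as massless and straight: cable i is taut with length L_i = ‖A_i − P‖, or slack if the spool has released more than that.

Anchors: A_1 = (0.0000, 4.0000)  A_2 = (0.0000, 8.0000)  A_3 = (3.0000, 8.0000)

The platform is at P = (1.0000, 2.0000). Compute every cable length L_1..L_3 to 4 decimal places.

cable 1: Δx=-1.0000, Δy=2.0000; L_1 = √(Δx²+Δy²) = 2.2361
cable 2: Δx=-1.0000, Δy=6.0000; L_2 = √(Δx²+Δy²) = 6.0828
cable 3: Δx=2.0000, Δy=6.0000; L_3 = √(Δx²+Δy²) = 6.3246

(2.2361, 6.0828, 6.3246)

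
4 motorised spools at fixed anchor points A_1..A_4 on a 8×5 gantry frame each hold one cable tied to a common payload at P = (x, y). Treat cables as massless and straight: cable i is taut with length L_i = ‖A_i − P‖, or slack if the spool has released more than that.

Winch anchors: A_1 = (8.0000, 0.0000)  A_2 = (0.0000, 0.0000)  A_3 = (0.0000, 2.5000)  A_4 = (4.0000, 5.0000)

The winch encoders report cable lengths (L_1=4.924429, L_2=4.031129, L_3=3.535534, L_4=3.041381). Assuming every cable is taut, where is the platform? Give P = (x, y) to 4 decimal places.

expand ‖A_i−P‖²=L_i² and subtract eq 1 (k_i ≔ ‖A_i‖²−L_i²)
k_1 = 64.0000+0.0000−24.2500 = 39.7500
eq1−eq2 → [16.0000  0.0000]·P = 56.0000
eq1−eq3 → [16.0000  -5.0000]·P = 46.0000
eq1−eq4 → [8.0000  -10.0000]·P = 8.0000
2×2 solve → P = (3.5000, 2.0000)
check cable 4: ‖A_4−P‖² = 9.2500 ≈ L_4² = 9.2500 ✓

(3.5000, 2.0000)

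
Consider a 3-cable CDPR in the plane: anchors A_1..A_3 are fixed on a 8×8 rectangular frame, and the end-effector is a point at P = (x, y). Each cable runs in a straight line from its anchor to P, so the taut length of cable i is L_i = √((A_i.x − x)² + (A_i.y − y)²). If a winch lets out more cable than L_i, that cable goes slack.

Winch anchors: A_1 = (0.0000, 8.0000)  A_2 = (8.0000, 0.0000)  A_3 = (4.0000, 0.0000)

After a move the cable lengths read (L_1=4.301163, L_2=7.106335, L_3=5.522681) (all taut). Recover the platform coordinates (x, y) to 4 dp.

each cable: (A_i−P)·(A_i−P) = L_i²; let q_i = ‖A_i‖²−L_i²
q_1 = 0.0000+64.0000−18.5000 = 45.5000
row 1: -16.0000x + 16.0000y = 32.0000  (q_2=13.5000)
row 2: -8.0000x + 16.0000y = 60.0000  (q_3=-14.5000)
Cramer on rows 1–2 → x = 3.5000, y = 5.5000

(3.5000, 5.5000)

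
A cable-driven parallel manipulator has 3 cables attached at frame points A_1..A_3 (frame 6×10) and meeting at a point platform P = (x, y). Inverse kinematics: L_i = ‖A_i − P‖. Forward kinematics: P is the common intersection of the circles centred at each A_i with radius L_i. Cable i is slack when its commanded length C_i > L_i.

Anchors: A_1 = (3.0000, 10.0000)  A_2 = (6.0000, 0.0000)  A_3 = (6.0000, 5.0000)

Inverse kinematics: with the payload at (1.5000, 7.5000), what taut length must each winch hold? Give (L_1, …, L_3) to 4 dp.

(2.9155, 8.7464, 5.1478)

L_1: Δ = A_1−P = (1.5000, 2.5000) → ‖Δ‖ = √8.5000 = 2.9155
L_2: Δ = A_2−P = (4.5000, -7.5000) → ‖Δ‖ = √76.5000 = 8.7464
L_3: Δ = A_3−P = (4.5000, -2.5000) → ‖Δ‖ = √26.5000 = 5.1478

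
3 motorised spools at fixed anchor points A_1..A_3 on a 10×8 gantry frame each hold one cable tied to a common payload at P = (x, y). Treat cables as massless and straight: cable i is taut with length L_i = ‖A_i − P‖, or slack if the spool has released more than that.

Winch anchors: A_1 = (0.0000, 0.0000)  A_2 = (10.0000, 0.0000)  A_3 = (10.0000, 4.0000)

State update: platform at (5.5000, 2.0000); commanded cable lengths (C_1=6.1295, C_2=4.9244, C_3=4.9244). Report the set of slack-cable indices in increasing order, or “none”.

1

i=1: geometric 5.8523 vs commanded 6.1295 ⇒ slack
i=2: geometric 4.9244 vs commanded 4.9244 ⇒ taut
i=3: geometric 4.9244 vs commanded 4.9244 ⇒ taut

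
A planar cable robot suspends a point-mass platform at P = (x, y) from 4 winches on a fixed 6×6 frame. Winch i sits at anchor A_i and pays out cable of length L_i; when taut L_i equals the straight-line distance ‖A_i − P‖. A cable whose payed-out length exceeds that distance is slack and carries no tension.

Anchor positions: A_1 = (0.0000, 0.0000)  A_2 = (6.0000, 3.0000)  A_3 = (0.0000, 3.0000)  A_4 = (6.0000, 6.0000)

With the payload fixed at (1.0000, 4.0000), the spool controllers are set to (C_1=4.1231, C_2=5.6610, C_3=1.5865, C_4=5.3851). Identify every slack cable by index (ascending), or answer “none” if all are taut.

cable 1: L_1 = ‖A_1−P‖ = 4.1231;  C_1 = 4.1231 → taut
cable 2: L_2 = ‖A_2−P‖ = 5.0990;  C_2 = 5.6610 → slack
cable 3: L_3 = ‖A_3−P‖ = 1.4142;  C_3 = 1.5865 → slack
cable 4: L_4 = ‖A_4−P‖ = 5.3852;  C_4 = 5.3851 → taut

2, 3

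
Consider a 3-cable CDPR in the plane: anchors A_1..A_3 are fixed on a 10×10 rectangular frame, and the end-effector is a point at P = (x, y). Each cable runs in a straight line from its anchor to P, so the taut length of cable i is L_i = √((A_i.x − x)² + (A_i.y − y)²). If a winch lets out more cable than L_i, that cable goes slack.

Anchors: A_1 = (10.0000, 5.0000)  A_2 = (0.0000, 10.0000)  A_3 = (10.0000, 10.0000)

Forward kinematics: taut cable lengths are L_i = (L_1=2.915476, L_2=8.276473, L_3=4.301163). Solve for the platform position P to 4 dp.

(7.5000, 6.5000)

circle eqns → linear via eq_j − eq_1; set k_j = A_j·A_j − L_j²
k_1 = 100.0000+25.0000−8.5000 = 116.5000
20.0000·x − 10.0000·y = k_1−k_2 = 85.0000
0.0000·x − 10.0000·y = k_1−k_3 = -65.0000
solve first two rows → x=7.5000, y=6.5000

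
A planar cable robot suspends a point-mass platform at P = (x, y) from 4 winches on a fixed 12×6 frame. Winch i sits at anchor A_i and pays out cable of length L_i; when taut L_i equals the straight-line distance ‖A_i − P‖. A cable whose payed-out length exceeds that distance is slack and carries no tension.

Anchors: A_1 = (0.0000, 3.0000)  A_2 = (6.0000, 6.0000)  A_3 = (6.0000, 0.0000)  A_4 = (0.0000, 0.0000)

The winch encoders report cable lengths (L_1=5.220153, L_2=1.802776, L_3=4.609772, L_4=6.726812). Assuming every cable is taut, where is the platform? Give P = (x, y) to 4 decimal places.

(5.0000, 4.5000)

each cable: (A_i−P)·(A_i−P) = L_i²; let c_i = ‖A_i‖²−L_i²
c_1 = 0.0000+9.0000−27.2500 = -18.2500
row 1: -12.0000x − 6.0000y = -87.0000  (c_2=68.7500)
row 2: -12.0000x + 6.0000y = -33.0000  (c_3=14.7500)
row 3: 0.0000x + 6.0000y = 27.0000  (c_4=-45.2500)
Cramer on rows 1–2 → x = 5.0000, y = 4.5000
check cable 4: ‖A_4−P‖² = 45.2500 ≈ L_4² = 45.2500 ✓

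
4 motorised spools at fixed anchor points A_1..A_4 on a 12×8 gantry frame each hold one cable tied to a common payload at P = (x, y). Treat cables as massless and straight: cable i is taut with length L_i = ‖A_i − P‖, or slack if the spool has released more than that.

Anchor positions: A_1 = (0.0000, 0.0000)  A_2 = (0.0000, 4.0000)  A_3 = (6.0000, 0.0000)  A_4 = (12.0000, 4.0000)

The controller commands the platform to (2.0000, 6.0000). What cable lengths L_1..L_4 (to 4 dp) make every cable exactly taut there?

L_1 = √((0.0000−2.0000)² + (0.0000−6.0000)²) = 6.3246
L_2 = √((0.0000−2.0000)² + (4.0000−6.0000)²) = 2.8284
L_3 = √((6.0000−2.0000)² + (0.0000−6.0000)²) = 7.2111
L_4 = √((12.0000−2.0000)² + (4.0000−6.0000)²) = 10.1980

(6.3246, 2.8284, 7.2111, 10.1980)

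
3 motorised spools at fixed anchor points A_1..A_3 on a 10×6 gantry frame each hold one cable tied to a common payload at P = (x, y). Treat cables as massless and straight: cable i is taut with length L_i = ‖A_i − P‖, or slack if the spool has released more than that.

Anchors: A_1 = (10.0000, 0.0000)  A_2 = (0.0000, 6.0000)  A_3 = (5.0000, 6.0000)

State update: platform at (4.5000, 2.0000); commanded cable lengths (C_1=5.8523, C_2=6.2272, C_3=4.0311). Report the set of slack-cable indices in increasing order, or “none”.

2

cable 1: √((5.5000)²+(-2.0000)²)=5.8523, C_1=5.8523: taut
cable 2: √((-4.5000)²+(4.0000)²)=6.0208, C_2=6.2272: slack
cable 3: √((0.5000)²+(4.0000)²)=4.0311, C_3=4.0311: taut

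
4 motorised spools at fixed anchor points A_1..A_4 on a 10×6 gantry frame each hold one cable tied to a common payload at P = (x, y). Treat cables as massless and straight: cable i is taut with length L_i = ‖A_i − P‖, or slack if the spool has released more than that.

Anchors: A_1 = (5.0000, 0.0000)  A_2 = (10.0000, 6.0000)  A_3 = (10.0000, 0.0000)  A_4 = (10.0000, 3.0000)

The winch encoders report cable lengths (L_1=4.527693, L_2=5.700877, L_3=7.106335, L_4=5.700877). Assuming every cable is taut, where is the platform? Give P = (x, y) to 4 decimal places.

(4.5000, 4.5000)

each cable: (A_i−P)·(A_i−P) = L_i²; let c_i = ‖A_i‖²−L_i²
c_1 = 25.0000+0.0000−20.5000 = 4.5000
row 1: -10.0000x − 12.0000y = -99.0000  (c_2=103.5000)
row 2: -10.0000x + 0.0000y = -45.0000  (c_3=49.5000)
row 3: -10.0000x − 6.0000y = -72.0000  (c_4=76.5000)
Cramer on rows 1–2 → x = 4.5000, y = 4.5000
check cable 4: ‖A_4−P‖² = 32.5000 ≈ L_4² = 32.5000 ✓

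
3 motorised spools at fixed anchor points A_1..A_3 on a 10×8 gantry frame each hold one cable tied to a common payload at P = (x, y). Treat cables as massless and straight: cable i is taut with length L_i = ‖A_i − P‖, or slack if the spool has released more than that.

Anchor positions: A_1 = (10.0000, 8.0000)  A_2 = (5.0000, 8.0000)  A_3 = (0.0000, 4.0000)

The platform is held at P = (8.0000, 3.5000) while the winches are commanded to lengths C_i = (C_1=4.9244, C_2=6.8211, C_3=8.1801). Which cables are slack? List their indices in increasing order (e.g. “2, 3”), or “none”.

2, 3

cable 1: √((2.0000)²+(4.5000)²)=4.9244, C_1=4.9244: taut
cable 2: √((-3.0000)²+(4.5000)²)=5.4083, C_2=6.8211: slack
cable 3: √((-8.0000)²+(0.5000)²)=8.0156, C_3=8.1801: slack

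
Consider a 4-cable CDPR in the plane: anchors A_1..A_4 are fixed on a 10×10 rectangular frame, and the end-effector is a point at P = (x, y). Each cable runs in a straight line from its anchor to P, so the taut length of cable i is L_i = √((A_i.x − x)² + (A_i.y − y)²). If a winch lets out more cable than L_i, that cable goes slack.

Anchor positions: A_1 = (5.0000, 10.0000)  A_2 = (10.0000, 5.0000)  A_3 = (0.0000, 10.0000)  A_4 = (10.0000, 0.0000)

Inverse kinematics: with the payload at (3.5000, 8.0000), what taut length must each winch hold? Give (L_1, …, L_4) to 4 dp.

cable 1: Δx=1.5000, Δy=2.0000; L_1 = √(Δx²+Δy²) = 2.5000
cable 2: Δx=6.5000, Δy=-3.0000; L_2 = √(Δx²+Δy²) = 7.1589
cable 3: Δx=-3.5000, Δy=2.0000; L_3 = √(Δx²+Δy²) = 4.0311
cable 4: Δx=6.5000, Δy=-8.0000; L_4 = √(Δx²+Δy²) = 10.3078

(2.5000, 7.1589, 4.0311, 10.3078)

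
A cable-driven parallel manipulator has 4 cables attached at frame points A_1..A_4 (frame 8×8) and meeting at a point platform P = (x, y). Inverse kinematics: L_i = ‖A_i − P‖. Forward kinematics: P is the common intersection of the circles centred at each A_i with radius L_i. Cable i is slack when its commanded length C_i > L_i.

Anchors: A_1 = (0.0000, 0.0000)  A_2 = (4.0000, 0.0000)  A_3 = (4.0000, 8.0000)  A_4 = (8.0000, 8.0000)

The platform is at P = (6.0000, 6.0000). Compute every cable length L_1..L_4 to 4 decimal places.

cable 1: Δx=-6.0000, Δy=-6.0000; L_1 = √(Δx²+Δy²) = 8.4853
cable 2: Δx=-2.0000, Δy=-6.0000; L_2 = √(Δx²+Δy²) = 6.3246
cable 3: Δx=-2.0000, Δy=2.0000; L_3 = √(Δx²+Δy²) = 2.8284
cable 4: Δx=2.0000, Δy=2.0000; L_4 = √(Δx²+Δy²) = 2.8284

(8.4853, 6.3246, 2.8284, 2.8284)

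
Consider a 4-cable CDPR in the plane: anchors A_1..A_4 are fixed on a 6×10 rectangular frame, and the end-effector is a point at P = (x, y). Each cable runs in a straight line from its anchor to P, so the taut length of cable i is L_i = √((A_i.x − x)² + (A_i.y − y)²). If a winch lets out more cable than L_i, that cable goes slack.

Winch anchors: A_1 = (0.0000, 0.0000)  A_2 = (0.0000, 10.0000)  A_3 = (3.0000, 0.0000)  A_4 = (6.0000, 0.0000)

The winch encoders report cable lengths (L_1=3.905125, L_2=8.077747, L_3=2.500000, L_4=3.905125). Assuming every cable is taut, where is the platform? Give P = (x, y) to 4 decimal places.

circle eqns → linear via eq_j − eq_1; set c_j = A_j·A_j − L_j²
c_1 = 0.0000+0.0000−15.2500 = -15.2500
0.0000·x − 20.0000·y = c_1−c_2 = -50.0000
-6.0000·x + 0.0000·y = c_1−c_3 = -18.0000
-12.0000·x + 0.0000·y = c_1−c_4 = -36.0000
solve first two rows → x=3.0000, y=2.5000
check cable 4: ‖A_4−P‖² = 15.2500 ≈ L_4² = 15.2500 ✓

(3.0000, 2.5000)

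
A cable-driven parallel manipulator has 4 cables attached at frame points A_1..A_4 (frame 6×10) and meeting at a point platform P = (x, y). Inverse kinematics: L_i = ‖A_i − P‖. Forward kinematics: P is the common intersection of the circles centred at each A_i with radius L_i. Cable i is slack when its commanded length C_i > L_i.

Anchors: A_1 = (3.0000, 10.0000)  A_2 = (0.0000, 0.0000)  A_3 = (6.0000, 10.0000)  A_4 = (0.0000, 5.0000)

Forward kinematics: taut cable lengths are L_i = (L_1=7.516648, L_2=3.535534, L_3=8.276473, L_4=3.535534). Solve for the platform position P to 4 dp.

(2.5000, 2.5000)

circle eqns → linear via eq_j − eq_1; set q_j = A_j·A_j − L_j²
q_1 = 9.0000+100.0000−56.5000 = 52.5000
6.0000·x + 20.0000·y = q_1−q_2 = 65.0000
-6.0000·x + 0.0000·y = q_1−q_3 = -15.0000
6.0000·x + 10.0000·y = q_1−q_4 = 40.0000
solve first two rows → x=2.5000, y=2.5000
check cable 4: ‖A_4−P‖² = 12.5000 ≈ L_4² = 12.5000 ✓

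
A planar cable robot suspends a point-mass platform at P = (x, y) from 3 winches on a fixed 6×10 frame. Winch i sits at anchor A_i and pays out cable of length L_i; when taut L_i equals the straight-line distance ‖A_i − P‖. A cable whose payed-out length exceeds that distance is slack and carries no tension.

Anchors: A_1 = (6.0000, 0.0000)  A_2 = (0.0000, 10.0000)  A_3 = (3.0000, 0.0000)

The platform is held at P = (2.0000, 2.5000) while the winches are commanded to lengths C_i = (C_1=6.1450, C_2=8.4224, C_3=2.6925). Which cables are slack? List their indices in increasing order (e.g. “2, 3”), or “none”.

cable 1: L_1 = ‖A_1−P‖ = 4.7170;  C_1 = 6.1450 → slack
cable 2: L_2 = ‖A_2−P‖ = 7.7621;  C_2 = 8.4224 → slack
cable 3: L_3 = ‖A_3−P‖ = 2.6926;  C_3 = 2.6925 → taut

1, 2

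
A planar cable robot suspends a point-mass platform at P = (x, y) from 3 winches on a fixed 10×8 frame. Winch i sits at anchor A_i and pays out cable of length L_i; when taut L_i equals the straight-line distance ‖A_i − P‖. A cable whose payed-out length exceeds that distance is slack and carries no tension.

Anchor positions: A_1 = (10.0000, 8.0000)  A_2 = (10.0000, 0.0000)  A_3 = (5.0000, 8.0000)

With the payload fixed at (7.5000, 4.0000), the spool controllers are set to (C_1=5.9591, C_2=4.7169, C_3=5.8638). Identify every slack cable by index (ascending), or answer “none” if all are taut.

1, 3

cable 1: L_1 = ‖A_1−P‖ = 4.7170;  C_1 = 5.9591 → slack
cable 2: L_2 = ‖A_2−P‖ = 4.7170;  C_2 = 4.7169 → taut
cable 3: L_3 = ‖A_3−P‖ = 4.7170;  C_3 = 5.8638 → slack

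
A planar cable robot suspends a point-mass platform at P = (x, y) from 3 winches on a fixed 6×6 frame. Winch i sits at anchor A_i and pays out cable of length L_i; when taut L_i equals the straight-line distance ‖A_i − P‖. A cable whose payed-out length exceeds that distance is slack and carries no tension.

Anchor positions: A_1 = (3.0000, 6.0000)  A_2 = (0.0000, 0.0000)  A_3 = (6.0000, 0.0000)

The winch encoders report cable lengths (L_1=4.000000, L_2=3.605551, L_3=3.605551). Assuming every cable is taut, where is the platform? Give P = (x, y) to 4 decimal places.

circle eqns → linear via eq_j − eq_1; set q_j = A_j·A_j − L_j²
q_1 = 9.0000+36.0000−16.0000 = 29.0000
6.0000·x + 12.0000·y = q_1−q_2 = 42.0000
-6.0000·x + 12.0000·y = q_1−q_3 = 6.0000
solve first two rows → x=3.0000, y=2.0000

(3.0000, 2.0000)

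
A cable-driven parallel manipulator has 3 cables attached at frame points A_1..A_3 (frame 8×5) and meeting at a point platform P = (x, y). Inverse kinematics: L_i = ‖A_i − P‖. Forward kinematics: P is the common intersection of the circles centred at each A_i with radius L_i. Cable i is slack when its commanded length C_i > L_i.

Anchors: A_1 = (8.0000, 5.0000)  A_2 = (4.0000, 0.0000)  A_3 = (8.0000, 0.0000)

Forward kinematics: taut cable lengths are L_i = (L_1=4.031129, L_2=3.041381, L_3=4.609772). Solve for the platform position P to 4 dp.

(4.5000, 3.0000)

circle eqns → linear via eq_j − eq_1; set c_j = A_j·A_j − L_j²
c_1 = 64.0000+25.0000−16.2500 = 72.7500
8.0000·x + 10.0000·y = c_1−c_2 = 66.0000
0.0000·x + 10.0000·y = c_1−c_3 = 30.0000
solve first two rows → x=4.5000, y=3.0000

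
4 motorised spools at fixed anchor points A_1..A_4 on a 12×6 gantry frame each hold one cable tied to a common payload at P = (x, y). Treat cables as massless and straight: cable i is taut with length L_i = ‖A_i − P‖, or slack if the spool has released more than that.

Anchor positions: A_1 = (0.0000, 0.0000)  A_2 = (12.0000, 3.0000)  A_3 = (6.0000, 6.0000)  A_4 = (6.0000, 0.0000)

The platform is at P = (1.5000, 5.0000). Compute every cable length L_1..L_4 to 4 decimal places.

(5.2202, 10.6888, 4.6098, 6.7268)

L_1: Δ = A_1−P = (-1.5000, -5.0000) → ‖Δ‖ = √27.2500 = 5.2202
L_2: Δ = A_2−P = (10.5000, -2.0000) → ‖Δ‖ = √114.2500 = 10.6888
L_3: Δ = A_3−P = (4.5000, 1.0000) → ‖Δ‖ = √21.2500 = 4.6098
L_4: Δ = A_4−P = (4.5000, -5.0000) → ‖Δ‖ = √45.2500 = 6.7268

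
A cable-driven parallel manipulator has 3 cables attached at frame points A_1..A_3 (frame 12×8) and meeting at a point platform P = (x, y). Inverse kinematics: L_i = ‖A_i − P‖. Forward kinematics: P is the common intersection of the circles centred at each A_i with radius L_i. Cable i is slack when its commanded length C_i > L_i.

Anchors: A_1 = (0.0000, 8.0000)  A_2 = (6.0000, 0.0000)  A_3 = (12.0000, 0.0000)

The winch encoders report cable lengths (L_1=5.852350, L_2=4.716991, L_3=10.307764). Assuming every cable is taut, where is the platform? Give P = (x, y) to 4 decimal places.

each cable: (A_i−P)·(A_i−P) = L_i²; let q_i = ‖A_i‖²−L_i²
q_1 = 0.0000+64.0000−34.2500 = 29.7500
row 1: -12.0000x + 16.0000y = 16.0000  (q_2=13.7500)
row 2: -24.0000x + 16.0000y = -8.0000  (q_3=37.7500)
Cramer on rows 1–2 → x = 2.0000, y = 2.5000

(2.0000, 2.5000)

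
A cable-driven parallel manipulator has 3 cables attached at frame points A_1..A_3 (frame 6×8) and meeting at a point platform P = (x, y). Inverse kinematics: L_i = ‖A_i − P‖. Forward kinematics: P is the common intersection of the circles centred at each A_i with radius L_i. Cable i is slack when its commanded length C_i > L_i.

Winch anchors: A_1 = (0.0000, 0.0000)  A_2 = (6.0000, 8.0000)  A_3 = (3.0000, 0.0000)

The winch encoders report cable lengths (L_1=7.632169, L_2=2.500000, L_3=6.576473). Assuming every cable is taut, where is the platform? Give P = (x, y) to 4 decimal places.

each cable: (A_i−P)·(A_i−P) = L_i²; let q_i = ‖A_i‖²−L_i²
q_1 = 0.0000+0.0000−58.2500 = -58.2500
row 1: -12.0000x − 16.0000y = -152.0000  (q_2=93.7500)
row 2: -6.0000x + 0.0000y = -24.0000  (q_3=-34.2500)
Cramer on rows 1–2 → x = 4.0000, y = 6.5000

(4.0000, 6.5000)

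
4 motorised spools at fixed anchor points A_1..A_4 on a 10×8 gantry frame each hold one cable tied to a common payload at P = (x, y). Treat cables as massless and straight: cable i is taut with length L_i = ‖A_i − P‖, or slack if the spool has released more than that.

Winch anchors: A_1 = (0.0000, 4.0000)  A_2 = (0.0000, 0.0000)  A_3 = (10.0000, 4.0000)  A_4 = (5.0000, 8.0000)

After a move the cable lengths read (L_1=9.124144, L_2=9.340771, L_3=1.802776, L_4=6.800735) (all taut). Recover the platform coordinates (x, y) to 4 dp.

(9.0000, 2.5000)

expand ‖A_i−P‖²=L_i² and subtract eq 1 (q_i ≔ ‖A_i‖²−L_i²)
q_1 = 0.0000+16.0000−83.2500 = -67.2500
eq1−eq2 → [0.0000  8.0000]·P = 20.0000
eq1−eq3 → [-20.0000  0.0000]·P = -180.0000
eq1−eq4 → [-10.0000  -8.0000]·P = -110.0000
2×2 solve → P = (9.0000, 2.5000)
check cable 4: ‖A_4−P‖² = 46.2500 ≈ L_4² = 46.2500 ✓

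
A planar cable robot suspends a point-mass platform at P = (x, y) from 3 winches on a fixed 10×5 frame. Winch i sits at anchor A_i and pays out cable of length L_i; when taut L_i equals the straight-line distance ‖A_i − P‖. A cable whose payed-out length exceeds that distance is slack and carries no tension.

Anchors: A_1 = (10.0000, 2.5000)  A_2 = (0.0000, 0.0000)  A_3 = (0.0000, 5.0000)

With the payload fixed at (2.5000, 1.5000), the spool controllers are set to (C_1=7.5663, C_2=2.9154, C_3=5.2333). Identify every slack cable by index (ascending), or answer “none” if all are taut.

i=1: geometric 7.5664 vs commanded 7.5663 ⇒ taut
i=2: geometric 2.9155 vs commanded 2.9154 ⇒ taut
i=3: geometric 4.3012 vs commanded 5.2333 ⇒ slack

3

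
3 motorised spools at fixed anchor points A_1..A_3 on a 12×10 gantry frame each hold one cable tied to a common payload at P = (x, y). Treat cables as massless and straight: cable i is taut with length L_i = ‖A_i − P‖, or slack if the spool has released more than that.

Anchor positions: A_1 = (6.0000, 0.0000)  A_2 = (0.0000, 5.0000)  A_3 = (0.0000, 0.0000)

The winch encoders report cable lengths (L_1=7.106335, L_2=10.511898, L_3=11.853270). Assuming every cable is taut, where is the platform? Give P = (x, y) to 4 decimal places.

(10.5000, 5.5000)

expand ‖A_i−P‖²=L_i² and subtract eq 1 (c_i ≔ ‖A_i‖²−L_i²)
c_1 = 36.0000+0.0000−50.5000 = -14.5000
eq1−eq2 → [12.0000  -10.0000]·P = 71.0000
eq1−eq3 → [12.0000  0.0000]·P = 126.0000
2×2 solve → P = (10.5000, 5.5000)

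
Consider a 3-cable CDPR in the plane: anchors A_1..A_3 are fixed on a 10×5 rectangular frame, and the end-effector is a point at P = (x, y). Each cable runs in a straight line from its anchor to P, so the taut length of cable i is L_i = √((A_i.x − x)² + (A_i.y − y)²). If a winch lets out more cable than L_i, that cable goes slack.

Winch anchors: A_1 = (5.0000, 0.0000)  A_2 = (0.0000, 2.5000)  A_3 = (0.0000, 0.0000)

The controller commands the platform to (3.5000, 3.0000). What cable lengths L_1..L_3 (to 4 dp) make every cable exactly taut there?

L_1 = √((5.0000−3.5000)² + (0.0000−3.0000)²) = 3.3541
L_2 = √((0.0000−3.5000)² + (2.5000−3.0000)²) = 3.5355
L_3 = √((0.0000−3.5000)² + (0.0000−3.0000)²) = 4.6098

(3.3541, 3.5355, 4.6098)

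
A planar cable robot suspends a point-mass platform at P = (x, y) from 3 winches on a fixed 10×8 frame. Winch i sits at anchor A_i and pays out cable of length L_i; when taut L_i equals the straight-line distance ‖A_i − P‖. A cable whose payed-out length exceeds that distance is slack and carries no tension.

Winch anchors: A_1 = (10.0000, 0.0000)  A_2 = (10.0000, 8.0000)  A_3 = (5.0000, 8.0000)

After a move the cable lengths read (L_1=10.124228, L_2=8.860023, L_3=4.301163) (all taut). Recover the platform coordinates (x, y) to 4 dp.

(1.5000, 5.5000)

circle eqns → linear via eq_j − eq_1; set k_j = A_j·A_j − L_j²
k_1 = 100.0000+0.0000−102.5000 = -2.5000
0.0000·x − 16.0000·y = k_1−k_2 = -88.0000
10.0000·x − 16.0000·y = k_1−k_3 = -73.0000
solve first two rows → x=1.5000, y=5.5000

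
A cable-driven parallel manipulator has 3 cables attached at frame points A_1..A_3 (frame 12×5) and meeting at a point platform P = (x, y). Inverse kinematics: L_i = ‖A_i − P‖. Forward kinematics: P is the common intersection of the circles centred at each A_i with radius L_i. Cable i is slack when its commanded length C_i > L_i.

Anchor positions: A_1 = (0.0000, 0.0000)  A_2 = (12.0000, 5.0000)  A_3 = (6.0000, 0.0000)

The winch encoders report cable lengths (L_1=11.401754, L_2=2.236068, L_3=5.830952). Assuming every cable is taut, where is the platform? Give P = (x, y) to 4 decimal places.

circle eqns → linear via eq_j − eq_1; set c_j = A_j·A_j − L_j²
c_1 = 0.0000+0.0000−130.0000 = -130.0000
-24.0000·x − 10.0000·y = c_1−c_2 = -294.0000
-12.0000·x + 0.0000·y = c_1−c_3 = -132.0000
solve first two rows → x=11.0000, y=3.0000

(11.0000, 3.0000)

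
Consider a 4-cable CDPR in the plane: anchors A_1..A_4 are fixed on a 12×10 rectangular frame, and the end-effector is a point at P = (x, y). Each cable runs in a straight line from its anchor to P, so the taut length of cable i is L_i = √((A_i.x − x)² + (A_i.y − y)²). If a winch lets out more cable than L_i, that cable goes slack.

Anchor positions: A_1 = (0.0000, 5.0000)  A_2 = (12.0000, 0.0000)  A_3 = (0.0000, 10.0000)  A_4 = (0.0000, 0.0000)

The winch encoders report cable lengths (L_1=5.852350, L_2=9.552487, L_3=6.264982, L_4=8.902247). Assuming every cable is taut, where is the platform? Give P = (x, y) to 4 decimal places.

circle eqns → linear via eq_j − eq_1; set c_j = A_j·A_j − L_j²
c_1 = 0.0000+25.0000−34.2500 = -9.2500
-24.0000·x + 10.0000·y = c_1−c_2 = -62.0000
0.0000·x − 10.0000·y = c_1−c_3 = -70.0000
0.0000·x + 10.0000·y = c_1−c_4 = 70.0000
solve first two rows → x=5.5000, y=7.0000
check cable 4: ‖A_4−P‖² = 79.2500 ≈ L_4² = 79.2500 ✓

(5.5000, 7.0000)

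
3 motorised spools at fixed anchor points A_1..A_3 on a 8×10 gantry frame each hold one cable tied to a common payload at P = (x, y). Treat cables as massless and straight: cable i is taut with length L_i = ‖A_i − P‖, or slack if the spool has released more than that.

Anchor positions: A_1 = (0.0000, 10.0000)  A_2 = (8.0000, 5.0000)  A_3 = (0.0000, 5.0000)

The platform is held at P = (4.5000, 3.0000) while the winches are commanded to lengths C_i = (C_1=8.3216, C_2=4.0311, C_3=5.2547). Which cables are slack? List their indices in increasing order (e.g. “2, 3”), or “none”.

3

cable 1: √((-4.5000)²+(7.0000)²)=8.3217, C_1=8.3216: taut
cable 2: √((3.5000)²+(2.0000)²)=4.0311, C_2=4.0311: taut
cable 3: √((-4.5000)²+(2.0000)²)=4.9244, C_3=5.2547: slack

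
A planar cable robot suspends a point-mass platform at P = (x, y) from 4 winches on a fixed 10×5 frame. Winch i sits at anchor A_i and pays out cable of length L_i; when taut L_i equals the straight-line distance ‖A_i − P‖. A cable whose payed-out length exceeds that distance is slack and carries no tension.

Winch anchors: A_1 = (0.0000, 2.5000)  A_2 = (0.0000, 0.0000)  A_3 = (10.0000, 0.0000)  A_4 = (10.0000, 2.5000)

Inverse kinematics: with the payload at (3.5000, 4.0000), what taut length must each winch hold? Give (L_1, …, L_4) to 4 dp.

L_1 = √((0.0000−3.5000)² + (2.5000−4.0000)²) = 3.8079
L_2 = √((0.0000−3.5000)² + (0.0000−4.0000)²) = 5.3151
L_3 = √((10.0000−3.5000)² + (0.0000−4.0000)²) = 7.6322
L_4 = √((10.0000−3.5000)² + (2.5000−4.0000)²) = 6.6708

(3.8079, 5.3151, 7.6322, 6.6708)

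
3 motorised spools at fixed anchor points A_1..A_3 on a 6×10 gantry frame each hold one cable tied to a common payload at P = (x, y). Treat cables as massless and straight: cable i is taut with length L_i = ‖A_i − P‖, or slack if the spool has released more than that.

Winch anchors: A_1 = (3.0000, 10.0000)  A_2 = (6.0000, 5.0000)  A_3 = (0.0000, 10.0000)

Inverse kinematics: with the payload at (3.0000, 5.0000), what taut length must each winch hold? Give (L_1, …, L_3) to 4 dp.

L_1: Δ = A_1−P = (0.0000, 5.0000) → ‖Δ‖ = √25.0000 = 5.0000
L_2: Δ = A_2−P = (3.0000, 0.0000) → ‖Δ‖ = √9.0000 = 3.0000
L_3: Δ = A_3−P = (-3.0000, 5.0000) → ‖Δ‖ = √34.0000 = 5.8310

(5.0000, 3.0000, 5.8310)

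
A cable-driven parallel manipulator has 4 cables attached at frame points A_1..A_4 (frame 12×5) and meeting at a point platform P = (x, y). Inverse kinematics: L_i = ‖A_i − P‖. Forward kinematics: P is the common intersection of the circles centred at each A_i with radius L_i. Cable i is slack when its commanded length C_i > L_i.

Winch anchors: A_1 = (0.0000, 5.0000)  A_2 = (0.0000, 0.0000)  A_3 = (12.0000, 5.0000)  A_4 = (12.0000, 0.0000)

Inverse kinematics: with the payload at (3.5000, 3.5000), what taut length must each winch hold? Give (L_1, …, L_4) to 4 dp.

L_1 = √((0.0000−3.5000)² + (5.0000−3.5000)²) = 3.8079
L_2 = √((0.0000−3.5000)² + (0.0000−3.5000)²) = 4.9497
L_3 = √((12.0000−3.5000)² + (5.0000−3.5000)²) = 8.6313
L_4 = √((12.0000−3.5000)² + (0.0000−3.5000)²) = 9.1924

(3.8079, 4.9497, 8.6313, 9.1924)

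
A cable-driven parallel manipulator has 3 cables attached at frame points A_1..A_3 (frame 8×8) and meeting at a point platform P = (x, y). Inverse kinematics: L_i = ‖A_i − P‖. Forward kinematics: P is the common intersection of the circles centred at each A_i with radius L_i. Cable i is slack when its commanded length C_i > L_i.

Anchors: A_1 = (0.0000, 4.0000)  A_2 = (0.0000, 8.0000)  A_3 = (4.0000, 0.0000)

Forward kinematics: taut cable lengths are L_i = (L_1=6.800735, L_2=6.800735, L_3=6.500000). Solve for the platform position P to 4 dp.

(6.5000, 6.0000)

each cable: (A_i−P)·(A_i−P) = L_i²; let k_i = ‖A_i‖²−L_i²
k_1 = 0.0000+16.0000−46.2500 = -30.2500
row 1: 0.0000x − 8.0000y = -48.0000  (k_2=17.7500)
row 2: -8.0000x + 8.0000y = -4.0000  (k_3=-26.2500)
Cramer on rows 1–2 → x = 6.5000, y = 6.0000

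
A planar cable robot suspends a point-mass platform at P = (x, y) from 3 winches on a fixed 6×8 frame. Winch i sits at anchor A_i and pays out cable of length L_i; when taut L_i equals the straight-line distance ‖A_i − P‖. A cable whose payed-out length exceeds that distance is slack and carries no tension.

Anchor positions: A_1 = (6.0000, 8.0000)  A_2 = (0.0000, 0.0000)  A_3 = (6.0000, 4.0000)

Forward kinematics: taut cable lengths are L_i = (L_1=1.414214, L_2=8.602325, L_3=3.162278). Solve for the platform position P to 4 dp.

circle eqns → linear via eq_j − eq_1; set c_j = A_j·A_j − L_j²
c_1 = 36.0000+64.0000−2.0000 = 98.0000
12.0000·x + 16.0000·y = c_1−c_2 = 172.0000
0.0000·x + 8.0000·y = c_1−c_3 = 56.0000
solve first two rows → x=5.0000, y=7.0000

(5.0000, 7.0000)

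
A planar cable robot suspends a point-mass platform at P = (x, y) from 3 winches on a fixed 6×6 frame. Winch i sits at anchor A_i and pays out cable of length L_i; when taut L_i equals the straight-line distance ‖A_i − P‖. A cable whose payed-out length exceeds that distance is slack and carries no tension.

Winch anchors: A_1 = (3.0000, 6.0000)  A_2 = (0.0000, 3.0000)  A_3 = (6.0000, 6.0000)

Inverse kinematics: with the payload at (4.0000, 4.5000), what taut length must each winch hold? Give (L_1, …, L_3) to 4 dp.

(1.8028, 4.2720, 2.5000)

cable 1: Δx=-1.0000, Δy=1.5000; L_1 = √(Δx²+Δy²) = 1.8028
cable 2: Δx=-4.0000, Δy=-1.5000; L_2 = √(Δx²+Δy²) = 4.2720
cable 3: Δx=2.0000, Δy=1.5000; L_3 = √(Δx²+Δy²) = 2.5000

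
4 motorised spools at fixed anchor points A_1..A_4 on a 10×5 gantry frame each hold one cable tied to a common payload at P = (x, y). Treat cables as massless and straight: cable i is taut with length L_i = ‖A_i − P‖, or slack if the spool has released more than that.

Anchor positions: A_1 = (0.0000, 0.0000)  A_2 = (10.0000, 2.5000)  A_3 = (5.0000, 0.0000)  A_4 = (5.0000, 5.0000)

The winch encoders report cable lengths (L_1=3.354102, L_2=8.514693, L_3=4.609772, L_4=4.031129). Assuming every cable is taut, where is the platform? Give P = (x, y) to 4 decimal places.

expand ‖A_i−P‖²=L_i² and subtract eq 1 (c_i ≔ ‖A_i‖²−L_i²)
c_1 = 0.0000+0.0000−11.2500 = -11.2500
eq1−eq2 → [-20.0000  -5.0000]·P = -45.0000
eq1−eq3 → [-10.0000  0.0000]·P = -15.0000
eq1−eq4 → [-10.0000  -10.0000]·P = -45.0000
2×2 solve → P = (1.5000, 3.0000)
check cable 4: ‖A_4−P‖² = 16.2500 ≈ L_4² = 16.2500 ✓

(1.5000, 3.0000)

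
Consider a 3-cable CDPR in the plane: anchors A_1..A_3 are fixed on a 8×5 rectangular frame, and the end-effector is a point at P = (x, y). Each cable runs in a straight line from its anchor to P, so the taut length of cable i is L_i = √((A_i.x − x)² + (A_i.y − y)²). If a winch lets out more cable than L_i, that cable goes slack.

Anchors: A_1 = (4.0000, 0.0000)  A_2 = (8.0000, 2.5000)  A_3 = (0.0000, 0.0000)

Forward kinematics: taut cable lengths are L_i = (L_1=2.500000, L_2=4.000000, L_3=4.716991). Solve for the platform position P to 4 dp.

(4.0000, 2.5000)

circle eqns → linear via eq_j − eq_1; set q_j = A_j·A_j − L_j²
q_1 = 16.0000+0.0000−6.2500 = 9.7500
-8.0000·x − 5.0000·y = q_1−q_2 = -44.5000
8.0000·x + 0.0000·y = q_1−q_3 = 32.0000
solve first two rows → x=4.0000, y=2.5000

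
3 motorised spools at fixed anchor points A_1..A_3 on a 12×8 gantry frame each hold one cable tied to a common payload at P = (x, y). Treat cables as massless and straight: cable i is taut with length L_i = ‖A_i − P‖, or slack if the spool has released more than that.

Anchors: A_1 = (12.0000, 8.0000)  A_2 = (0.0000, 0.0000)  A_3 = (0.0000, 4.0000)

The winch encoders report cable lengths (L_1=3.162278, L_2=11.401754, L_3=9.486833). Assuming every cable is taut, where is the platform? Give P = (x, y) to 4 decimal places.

(9.0000, 7.0000)

expand ‖A_i−P‖²=L_i² and subtract eq 1 (q_i ≔ ‖A_i‖²−L_i²)
q_1 = 144.0000+64.0000−10.0000 = 198.0000
eq1−eq2 → [24.0000  16.0000]·P = 328.0000
eq1−eq3 → [24.0000  8.0000]·P = 272.0000
2×2 solve → P = (9.0000, 7.0000)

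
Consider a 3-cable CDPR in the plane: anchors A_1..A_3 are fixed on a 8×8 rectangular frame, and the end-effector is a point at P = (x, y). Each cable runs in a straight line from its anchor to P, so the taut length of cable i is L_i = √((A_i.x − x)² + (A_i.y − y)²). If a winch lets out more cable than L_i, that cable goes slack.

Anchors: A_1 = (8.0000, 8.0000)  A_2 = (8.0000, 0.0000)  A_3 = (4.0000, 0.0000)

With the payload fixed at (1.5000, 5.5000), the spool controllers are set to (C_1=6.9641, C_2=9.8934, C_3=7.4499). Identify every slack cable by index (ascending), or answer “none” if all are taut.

i=1: geometric 6.9642 vs commanded 6.9641 ⇒ taut
i=2: geometric 8.5147 vs commanded 9.8934 ⇒ slack
i=3: geometric 6.0415 vs commanded 7.4499 ⇒ slack

2, 3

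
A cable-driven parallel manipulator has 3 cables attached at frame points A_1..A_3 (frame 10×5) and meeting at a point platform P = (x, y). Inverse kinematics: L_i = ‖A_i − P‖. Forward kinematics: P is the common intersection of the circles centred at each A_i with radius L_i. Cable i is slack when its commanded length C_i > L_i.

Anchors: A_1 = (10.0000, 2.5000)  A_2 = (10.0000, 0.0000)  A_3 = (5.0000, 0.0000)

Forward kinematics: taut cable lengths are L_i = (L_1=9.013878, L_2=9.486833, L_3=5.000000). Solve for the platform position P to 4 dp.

each cable: (A_i−P)·(A_i−P) = L_i²; let c_i = ‖A_i‖²−L_i²
c_1 = 100.0000+6.2500−81.2500 = 25.0000
row 1: 0.0000x + 5.0000y = 15.0000  (c_2=10.0000)
row 2: 10.0000x + 5.0000y = 25.0000  (c_3=0.0000)
Cramer on rows 1–2 → x = 1.0000, y = 3.0000

(1.0000, 3.0000)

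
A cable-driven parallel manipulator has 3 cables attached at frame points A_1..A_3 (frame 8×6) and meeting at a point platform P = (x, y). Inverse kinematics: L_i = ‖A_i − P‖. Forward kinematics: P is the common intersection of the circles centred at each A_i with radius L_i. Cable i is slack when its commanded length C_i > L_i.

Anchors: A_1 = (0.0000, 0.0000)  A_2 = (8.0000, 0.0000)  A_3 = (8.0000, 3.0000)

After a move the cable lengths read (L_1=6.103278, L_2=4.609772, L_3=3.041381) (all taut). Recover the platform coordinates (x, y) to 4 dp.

(5.0000, 3.5000)

circle eqns → linear via eq_j − eq_1; set k_j = A_j·A_j − L_j²
k_1 = 0.0000+0.0000−37.2500 = -37.2500
-16.0000·x + 0.0000·y = k_1−k_2 = -80.0000
-16.0000·x − 6.0000·y = k_1−k_3 = -101.0000
solve first two rows → x=5.0000, y=3.5000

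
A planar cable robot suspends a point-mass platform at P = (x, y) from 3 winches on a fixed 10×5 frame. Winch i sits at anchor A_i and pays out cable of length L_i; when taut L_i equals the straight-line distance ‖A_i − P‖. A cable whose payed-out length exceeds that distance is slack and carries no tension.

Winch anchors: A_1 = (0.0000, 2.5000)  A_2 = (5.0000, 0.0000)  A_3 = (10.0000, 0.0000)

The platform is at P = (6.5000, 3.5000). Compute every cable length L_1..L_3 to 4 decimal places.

(6.5765, 3.8079, 4.9497)

L_1: Δ = A_1−P = (-6.5000, -1.0000) → ‖Δ‖ = √43.2500 = 6.5765
L_2: Δ = A_2−P = (-1.5000, -3.5000) → ‖Δ‖ = √14.5000 = 3.8079
L_3: Δ = A_3−P = (3.5000, -3.5000) → ‖Δ‖ = √24.5000 = 4.9497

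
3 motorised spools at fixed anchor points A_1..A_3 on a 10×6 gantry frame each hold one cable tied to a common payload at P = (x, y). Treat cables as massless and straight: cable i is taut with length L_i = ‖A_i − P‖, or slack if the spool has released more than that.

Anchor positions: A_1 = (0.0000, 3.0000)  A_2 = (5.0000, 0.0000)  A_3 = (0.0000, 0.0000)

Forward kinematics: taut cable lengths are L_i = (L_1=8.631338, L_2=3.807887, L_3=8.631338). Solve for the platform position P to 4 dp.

(8.5000, 1.5000)

expand ‖A_i−P‖²=L_i² and subtract eq 1 (k_i ≔ ‖A_i‖²−L_i²)
k_1 = 0.0000+9.0000−74.5000 = -65.5000
eq1−eq2 → [-10.0000  6.0000]·P = -76.0000
eq1−eq3 → [0.0000  6.0000]·P = 9.0000
2×2 solve → P = (8.5000, 1.5000)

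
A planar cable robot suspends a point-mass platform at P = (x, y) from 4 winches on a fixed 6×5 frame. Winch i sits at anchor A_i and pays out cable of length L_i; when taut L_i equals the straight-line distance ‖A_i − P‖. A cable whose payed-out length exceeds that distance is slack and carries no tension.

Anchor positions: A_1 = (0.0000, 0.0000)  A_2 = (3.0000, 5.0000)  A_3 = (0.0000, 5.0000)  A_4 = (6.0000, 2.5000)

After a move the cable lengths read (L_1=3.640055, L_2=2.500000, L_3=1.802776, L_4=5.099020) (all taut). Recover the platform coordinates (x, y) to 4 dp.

(1.0000, 3.5000)

expand ‖A_i−P‖²=L_i² and subtract eq 1 (k_i ≔ ‖A_i‖²−L_i²)
k_1 = 0.0000+0.0000−13.2500 = -13.2500
eq1−eq2 → [-6.0000  -10.0000]·P = -41.0000
eq1−eq3 → [0.0000  -10.0000]·P = -35.0000
eq1−eq4 → [-12.0000  -5.0000]·P = -29.5000
2×2 solve → P = (1.0000, 3.5000)
check cable 4: ‖A_4−P‖² = 26.0000 ≈ L_4² = 26.0000 ✓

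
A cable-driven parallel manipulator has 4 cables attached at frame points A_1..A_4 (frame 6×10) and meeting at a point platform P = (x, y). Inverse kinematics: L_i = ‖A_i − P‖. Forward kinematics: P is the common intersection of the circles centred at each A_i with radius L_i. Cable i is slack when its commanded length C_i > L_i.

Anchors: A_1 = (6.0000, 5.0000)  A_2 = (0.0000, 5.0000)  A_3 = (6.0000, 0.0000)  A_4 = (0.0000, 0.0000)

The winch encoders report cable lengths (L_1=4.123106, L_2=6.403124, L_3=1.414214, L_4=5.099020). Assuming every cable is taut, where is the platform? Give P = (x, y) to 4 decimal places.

(5.0000, 1.0000)

circle eqns → linear via eq_j − eq_1; set k_j = A_j·A_j − L_j²
k_1 = 36.0000+25.0000−17.0000 = 44.0000
12.0000·x + 0.0000·y = k_1−k_2 = 60.0000
0.0000·x + 10.0000·y = k_1−k_3 = 10.0000
12.0000·x + 10.0000·y = k_1−k_4 = 70.0000
solve first two rows → x=5.0000, y=1.0000
check cable 4: ‖A_4−P‖² = 26.0000 ≈ L_4² = 26.0000 ✓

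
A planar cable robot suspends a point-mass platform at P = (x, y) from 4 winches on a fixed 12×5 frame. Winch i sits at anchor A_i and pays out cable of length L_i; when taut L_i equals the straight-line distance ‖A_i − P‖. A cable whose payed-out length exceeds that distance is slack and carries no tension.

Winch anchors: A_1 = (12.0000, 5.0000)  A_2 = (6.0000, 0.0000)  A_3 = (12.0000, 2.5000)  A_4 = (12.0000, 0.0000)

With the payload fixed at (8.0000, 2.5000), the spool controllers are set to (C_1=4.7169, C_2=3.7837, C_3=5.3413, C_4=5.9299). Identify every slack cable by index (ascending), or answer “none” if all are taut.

2, 3, 4

cable 1: √((4.0000)²+(2.5000)²)=4.7170, C_1=4.7169: taut
cable 2: √((-2.0000)²+(-2.5000)²)=3.2016, C_2=3.7837: slack
cable 3: √((4.0000)²+(0.0000)²)=4.0000, C_3=5.3413: slack
cable 4: √((4.0000)²+(-2.5000)²)=4.7170, C_4=5.9299: slack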